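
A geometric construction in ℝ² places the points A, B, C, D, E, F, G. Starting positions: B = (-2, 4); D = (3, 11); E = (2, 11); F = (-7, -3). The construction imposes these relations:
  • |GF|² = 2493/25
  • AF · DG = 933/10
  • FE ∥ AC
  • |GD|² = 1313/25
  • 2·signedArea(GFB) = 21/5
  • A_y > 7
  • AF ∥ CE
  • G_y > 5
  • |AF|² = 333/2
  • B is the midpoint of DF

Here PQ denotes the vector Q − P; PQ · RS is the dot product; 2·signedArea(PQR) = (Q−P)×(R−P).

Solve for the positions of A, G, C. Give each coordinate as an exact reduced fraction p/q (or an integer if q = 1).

1. G_x = -8/5  [line -7·x + 5·y + -191/5 = 0 ∩ |GF|² = 2493/25]
2. G_y = 27/5  [line -7·x + 5·y + -191/5 = 0 ∩ |GF|² = 2493/25]
   → G = (-8/5, 27/5)
3. A_x = 1/2  [line 23/5·x + 28/5·y + -443/10 = 0 ∩ |AF|² = 333/2]
4. A_y = 15/2  [line 23/5·x + 28/5·y + -443/10 = 0 ∩ |AF|² = 333/2]
   → A = (1/2, 15/2)
5. C_x = 19/2  [AF ∥ CE ∩ FE ∥ AC]
6. C_y = 43/2  [AF ∥ CE ∩ FE ∥ AC]
   → C = (19/2, 43/2)

A = (1/2, 15/2)
C = (19/2, 43/2)
G = (-8/5, 27/5)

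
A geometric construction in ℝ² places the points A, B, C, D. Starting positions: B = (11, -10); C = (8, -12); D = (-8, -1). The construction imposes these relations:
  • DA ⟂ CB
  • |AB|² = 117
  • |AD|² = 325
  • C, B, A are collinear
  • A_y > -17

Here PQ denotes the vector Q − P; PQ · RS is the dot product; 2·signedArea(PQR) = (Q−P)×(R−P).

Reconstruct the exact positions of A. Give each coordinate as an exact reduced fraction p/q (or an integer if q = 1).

1. A_x = 2  [C, B, A are collinear ∩ DA ⟂ CB]
2. A_y = -16  [C, B, A are collinear ∩ DA ⟂ CB]
   → A = (2, -16)

A = (2, -16)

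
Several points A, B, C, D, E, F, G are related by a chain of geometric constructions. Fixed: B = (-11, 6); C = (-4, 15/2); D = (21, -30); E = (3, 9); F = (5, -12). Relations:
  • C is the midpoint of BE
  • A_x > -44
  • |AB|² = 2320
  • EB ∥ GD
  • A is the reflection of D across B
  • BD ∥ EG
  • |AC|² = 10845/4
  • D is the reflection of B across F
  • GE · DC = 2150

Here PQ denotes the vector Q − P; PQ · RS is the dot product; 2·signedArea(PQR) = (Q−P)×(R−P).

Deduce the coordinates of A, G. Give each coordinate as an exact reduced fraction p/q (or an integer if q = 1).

A = (-43, 42)
G = (35, -27)

1. A_x = -43  [A is the reflection of D across B]
2. A_y = 42  [A is the reflection of D across B]
   → A = (-43, 42)
3. G_x = 35  [EB ∥ GD ∩ BD ∥ EG]
4. G_y = -27  [EB ∥ GD ∩ BD ∥ EG]
   → G = (35, -27)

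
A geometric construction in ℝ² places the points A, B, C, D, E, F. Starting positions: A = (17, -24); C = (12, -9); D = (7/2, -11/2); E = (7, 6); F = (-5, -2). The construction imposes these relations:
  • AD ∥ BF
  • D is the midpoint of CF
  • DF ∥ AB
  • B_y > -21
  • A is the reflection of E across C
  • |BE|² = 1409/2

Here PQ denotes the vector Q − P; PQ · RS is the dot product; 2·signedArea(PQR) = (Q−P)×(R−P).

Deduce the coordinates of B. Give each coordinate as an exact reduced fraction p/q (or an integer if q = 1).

B = (17/2, -41/2)

1. B_x = 17/2  [AD ∥ BF ∩ DF ∥ AB]
2. B_y = -41/2  [AD ∥ BF ∩ DF ∥ AB]
   → B = (17/2, -41/2)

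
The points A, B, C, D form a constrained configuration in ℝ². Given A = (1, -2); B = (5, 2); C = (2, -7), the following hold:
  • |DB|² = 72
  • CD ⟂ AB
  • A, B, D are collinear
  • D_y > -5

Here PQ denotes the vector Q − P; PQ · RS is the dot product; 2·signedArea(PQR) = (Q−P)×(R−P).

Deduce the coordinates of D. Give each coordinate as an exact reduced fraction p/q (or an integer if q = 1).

1. D_x = -1  [A, B, D are collinear ∩ CD ⟂ AB]
2. D_y = -4  [A, B, D are collinear ∩ CD ⟂ AB]
   → D = (-1, -4)

D = (-1, -4)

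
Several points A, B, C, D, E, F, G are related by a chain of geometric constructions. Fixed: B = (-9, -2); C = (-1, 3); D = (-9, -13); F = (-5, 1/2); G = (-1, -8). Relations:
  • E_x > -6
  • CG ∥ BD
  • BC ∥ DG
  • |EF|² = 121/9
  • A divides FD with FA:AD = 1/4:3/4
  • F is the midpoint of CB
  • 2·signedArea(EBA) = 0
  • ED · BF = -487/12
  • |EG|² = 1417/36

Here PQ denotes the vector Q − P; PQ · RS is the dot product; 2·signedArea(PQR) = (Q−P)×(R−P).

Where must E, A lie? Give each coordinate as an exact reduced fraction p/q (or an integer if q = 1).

1. E_x = -5  [line -4·x + -5/2·y + -335/12 = 0 ∩ |EF|² = 121/9]
2. E_y = -19/6  [line -4·x + -5/2·y + -335/12 = 0 ∩ |EF|² = 121/9]
   → E = (-5, -19/6)
3. A_x = -6  [2·signedArea(EBA) = 0 ∩ A divides FD with FA:AD = 1/4:3/4]
4. A_y = -23/8  [2·signedArea(EBA) = 0 ∩ A divides FD with FA:AD = 1/4:3/4]
   → A = (-6, -23/8)

A = (-6, -23/8)
E = (-5, -19/6)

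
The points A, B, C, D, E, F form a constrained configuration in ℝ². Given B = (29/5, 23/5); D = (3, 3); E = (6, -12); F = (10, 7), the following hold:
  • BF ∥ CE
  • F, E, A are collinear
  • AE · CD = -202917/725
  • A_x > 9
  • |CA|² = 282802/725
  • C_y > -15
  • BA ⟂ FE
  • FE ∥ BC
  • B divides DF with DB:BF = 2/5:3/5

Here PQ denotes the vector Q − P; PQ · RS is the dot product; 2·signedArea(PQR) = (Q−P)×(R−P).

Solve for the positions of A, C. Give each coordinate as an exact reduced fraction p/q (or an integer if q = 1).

1. A_x = 1354/145  [F, E, A are collinear ∩ BA ⟂ FE]
2. A_y = 559/145  [F, E, A are collinear ∩ BA ⟂ FE]
   → A = (1354/145, 559/145)
3. C_x = 9/5  [BF ∥ CE ∩ FE ∥ BC]
4. C_y = -72/5  [BF ∥ CE ∩ FE ∥ BC]
   → C = (9/5, -72/5)

A = (1354/145, 559/145)
C = (9/5, -72/5)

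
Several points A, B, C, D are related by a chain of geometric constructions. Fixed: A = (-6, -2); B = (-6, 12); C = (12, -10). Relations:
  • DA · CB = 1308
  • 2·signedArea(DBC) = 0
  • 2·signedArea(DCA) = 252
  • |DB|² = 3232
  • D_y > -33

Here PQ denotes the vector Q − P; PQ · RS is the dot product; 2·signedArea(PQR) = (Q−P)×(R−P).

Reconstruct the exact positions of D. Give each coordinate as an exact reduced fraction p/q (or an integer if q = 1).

D = (30, -32)

1. D_x = 30  [2·signedArea(DBC) = 0 ∩ 2·signedArea(DCA) = 252]
2. D_y = -32  [2·signedArea(DBC) = 0 ∩ 2·signedArea(DCA) = 252]
   → D = (30, -32)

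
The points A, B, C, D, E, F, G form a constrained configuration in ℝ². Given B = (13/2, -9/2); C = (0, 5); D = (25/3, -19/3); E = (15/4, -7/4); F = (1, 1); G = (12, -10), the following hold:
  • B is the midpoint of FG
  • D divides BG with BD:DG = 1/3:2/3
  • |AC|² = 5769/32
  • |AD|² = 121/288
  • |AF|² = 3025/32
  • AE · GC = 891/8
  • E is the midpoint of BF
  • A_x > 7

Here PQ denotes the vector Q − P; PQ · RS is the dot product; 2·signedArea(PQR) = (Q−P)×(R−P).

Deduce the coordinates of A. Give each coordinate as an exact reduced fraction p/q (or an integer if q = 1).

1. A_x = 63/8  [line 12·x + -15·y + -1461/8 = 0 ∩ |AF|² = 3025/32]
2. A_y = -47/8  [line 12·x + -15·y + -1461/8 = 0 ∩ |AF|² = 3025/32]
   → A = (63/8, -47/8)

A = (63/8, -47/8)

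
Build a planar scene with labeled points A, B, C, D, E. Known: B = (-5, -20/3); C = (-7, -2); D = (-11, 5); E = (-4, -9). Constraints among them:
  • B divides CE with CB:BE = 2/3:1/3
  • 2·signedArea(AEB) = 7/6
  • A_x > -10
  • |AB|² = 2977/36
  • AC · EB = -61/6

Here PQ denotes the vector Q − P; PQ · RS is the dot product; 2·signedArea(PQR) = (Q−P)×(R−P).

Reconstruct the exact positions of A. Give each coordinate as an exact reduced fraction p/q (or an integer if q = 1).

A = (-9, 3/2)

1. A_x = -9  [2·signedArea(AEB) = 7/6 ∩ AC · EB = -61/6]
2. A_y = 3/2  [2·signedArea(AEB) = 7/6 ∩ AC · EB = -61/6]
   → A = (-9, 3/2)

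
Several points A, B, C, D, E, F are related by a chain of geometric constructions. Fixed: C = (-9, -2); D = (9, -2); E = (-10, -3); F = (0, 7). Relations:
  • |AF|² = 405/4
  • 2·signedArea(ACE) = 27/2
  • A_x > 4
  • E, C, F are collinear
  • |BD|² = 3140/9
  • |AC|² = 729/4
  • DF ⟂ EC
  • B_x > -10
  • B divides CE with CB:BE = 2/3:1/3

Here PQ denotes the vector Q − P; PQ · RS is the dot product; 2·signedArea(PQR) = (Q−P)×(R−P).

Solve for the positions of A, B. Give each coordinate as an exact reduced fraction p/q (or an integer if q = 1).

1. A_x = 9/2  [line 1·x + -1·y + -13/2 = 0 ∩ |AC|² = 729/4]
2. A_y = -2  [line 1·x + -1·y + -13/2 = 0 ∩ |AC|² = 729/4]
   → A = (9/2, -2)
3. B_x = -29/3  [B divides CE with CB:BE = 2/3:1/3]
4. B_y = -8/3  [B divides CE with CB:BE = 2/3:1/3]
   → B = (-29/3, -8/3)

A = (9/2, -2)
B = (-29/3, -8/3)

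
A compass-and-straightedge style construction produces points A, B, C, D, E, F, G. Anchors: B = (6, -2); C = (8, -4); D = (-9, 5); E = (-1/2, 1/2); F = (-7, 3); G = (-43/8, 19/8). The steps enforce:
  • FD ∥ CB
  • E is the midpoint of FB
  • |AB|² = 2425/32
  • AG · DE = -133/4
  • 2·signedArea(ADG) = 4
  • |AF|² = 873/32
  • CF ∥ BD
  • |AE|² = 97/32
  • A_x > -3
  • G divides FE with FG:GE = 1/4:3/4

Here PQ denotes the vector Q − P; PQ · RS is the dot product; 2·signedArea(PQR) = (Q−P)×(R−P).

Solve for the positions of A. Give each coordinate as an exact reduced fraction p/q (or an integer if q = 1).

1. A_x = -17/8  [2·signedArea(ADG) = 4 ∩ AG · DE = -133/4]
2. A_y = 9/8  [2·signedArea(ADG) = 4 ∩ AG · DE = -133/4]
   → A = (-17/8, 9/8)

A = (-17/8, 9/8)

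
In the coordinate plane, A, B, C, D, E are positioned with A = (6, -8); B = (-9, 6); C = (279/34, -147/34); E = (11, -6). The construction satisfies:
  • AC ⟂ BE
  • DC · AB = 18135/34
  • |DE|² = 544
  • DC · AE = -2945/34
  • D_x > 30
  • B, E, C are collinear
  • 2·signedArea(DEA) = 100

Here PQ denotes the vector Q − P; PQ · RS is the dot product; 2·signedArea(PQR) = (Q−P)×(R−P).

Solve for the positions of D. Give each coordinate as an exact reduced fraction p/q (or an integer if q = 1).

D = (31, -18)

1. D_x = 31  [DC · AB = 18135/34 ∩ DC · AE = -2945/34]
2. D_y = -18  [DC · AB = 18135/34 ∩ DC · AE = -2945/34]
   → D = (31, -18)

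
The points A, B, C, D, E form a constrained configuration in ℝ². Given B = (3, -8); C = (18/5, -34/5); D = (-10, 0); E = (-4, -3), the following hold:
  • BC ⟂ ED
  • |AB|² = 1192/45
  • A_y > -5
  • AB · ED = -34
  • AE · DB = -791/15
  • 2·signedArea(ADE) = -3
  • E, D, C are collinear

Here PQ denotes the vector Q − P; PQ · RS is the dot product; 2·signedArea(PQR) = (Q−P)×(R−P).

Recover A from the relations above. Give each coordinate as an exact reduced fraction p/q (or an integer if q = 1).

1. A_x = -17/15  [2·signedArea(ADE) = -3 ∩ AE · DB = -791/15]
2. A_y = -74/15  [2·signedArea(ADE) = -3 ∩ AE · DB = -791/15]
   → A = (-17/15, -74/15)

A = (-17/15, -74/15)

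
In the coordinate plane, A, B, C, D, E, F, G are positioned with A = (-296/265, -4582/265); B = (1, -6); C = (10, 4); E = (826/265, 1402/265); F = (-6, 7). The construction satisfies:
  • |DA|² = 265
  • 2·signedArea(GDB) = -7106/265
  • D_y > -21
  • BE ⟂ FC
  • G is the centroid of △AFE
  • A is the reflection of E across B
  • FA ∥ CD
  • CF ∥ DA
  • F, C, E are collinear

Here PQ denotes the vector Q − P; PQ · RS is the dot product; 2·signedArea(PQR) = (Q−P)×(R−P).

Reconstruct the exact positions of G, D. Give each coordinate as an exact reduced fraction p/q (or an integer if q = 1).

1. G_x = -4/3  [G is the centroid of △AFE]
2. G_y = -5/3  [G is the centroid of △AFE]
   → G = (-4/3, -5/3)
3. D_x = 3944/265  [CF ∥ DA ∩ FA ∥ CD]
4. D_y = -5377/265  [CF ∥ DA ∩ FA ∥ CD]
   → D = (3944/265, -5377/265)

D = (3944/265, -5377/265)
G = (-4/3, -5/3)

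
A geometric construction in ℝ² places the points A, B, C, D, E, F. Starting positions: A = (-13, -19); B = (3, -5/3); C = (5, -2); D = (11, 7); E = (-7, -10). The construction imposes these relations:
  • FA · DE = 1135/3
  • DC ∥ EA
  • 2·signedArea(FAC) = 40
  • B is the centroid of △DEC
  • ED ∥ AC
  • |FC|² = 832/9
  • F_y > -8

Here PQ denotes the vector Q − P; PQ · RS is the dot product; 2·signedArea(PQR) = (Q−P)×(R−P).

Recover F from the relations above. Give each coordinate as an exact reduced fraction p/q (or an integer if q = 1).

F = (-3, -22/3)

1. F_x = -3  [2·signedArea(FAC) = 40 ∩ FA · DE = 1135/3]
2. F_y = -22/3  [2·signedArea(FAC) = 40 ∩ FA · DE = 1135/3]
   → F = (-3, -22/3)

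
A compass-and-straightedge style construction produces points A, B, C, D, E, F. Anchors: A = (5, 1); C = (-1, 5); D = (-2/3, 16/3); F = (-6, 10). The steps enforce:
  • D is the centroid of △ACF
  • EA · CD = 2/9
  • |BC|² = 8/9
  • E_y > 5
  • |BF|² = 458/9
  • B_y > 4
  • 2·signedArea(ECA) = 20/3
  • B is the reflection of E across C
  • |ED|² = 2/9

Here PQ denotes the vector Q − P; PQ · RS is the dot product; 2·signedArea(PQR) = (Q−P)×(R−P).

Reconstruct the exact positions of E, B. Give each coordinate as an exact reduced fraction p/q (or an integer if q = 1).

1. E_x = -1/3  [2·signedArea(ECA) = 20/3 ∩ EA · CD = 2/9]
2. E_y = 17/3  [2·signedArea(ECA) = 20/3 ∩ EA · CD = 2/9]
   → E = (-1/3, 17/3)
3. B_x = -5/3  [B is the reflection of E across C]
4. B_y = 13/3  [B is the reflection of E across C]
   → B = (-5/3, 13/3)

B = (-5/3, 13/3)
E = (-1/3, 17/3)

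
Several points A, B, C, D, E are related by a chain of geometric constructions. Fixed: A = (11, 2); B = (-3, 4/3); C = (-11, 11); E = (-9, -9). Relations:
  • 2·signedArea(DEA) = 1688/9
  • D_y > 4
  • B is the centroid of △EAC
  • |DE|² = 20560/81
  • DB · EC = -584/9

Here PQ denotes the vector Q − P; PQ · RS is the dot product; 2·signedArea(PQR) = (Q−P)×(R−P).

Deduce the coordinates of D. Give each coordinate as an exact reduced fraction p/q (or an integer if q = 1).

1. D_x = -1  [2·signedArea(DEA) = 1688/9 ∩ DB · EC = -584/9]
2. D_y = 43/9  [2·signedArea(DEA) = 1688/9 ∩ DB · EC = -584/9]
   → D = (-1, 43/9)

D = (-1, 43/9)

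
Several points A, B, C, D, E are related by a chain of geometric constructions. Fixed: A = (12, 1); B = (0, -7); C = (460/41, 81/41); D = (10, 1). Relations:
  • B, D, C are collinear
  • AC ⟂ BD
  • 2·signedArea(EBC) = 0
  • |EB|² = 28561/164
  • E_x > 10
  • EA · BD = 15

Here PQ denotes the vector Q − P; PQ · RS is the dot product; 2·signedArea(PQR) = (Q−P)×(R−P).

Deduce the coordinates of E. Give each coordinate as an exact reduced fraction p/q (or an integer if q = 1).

1. E_x = 845/82  [2·signedArea(EBC) = 0 ∩ EA · BD = 15]
2. E_y = 51/41  [2·signedArea(EBC) = 0 ∩ EA · BD = 15]
   → E = (845/82, 51/41)

E = (845/82, 51/41)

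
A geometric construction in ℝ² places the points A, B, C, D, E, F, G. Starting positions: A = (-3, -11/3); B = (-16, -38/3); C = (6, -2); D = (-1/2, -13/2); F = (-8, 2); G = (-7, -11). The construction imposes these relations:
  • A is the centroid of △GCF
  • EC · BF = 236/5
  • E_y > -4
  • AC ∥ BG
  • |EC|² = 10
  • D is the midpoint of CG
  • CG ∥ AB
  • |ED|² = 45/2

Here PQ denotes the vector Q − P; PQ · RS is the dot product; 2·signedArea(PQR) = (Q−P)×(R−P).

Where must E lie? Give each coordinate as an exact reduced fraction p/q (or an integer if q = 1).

1. E_x = 17/5  [line -8·x + -44/3·y + -428/15 = 0 ∩ |EC|² = 10]
2. E_y = -19/5  [line -8·x + -44/3·y + -428/15 = 0 ∩ |EC|² = 10]
   → E = (17/5, -19/5)

E = (17/5, -19/5)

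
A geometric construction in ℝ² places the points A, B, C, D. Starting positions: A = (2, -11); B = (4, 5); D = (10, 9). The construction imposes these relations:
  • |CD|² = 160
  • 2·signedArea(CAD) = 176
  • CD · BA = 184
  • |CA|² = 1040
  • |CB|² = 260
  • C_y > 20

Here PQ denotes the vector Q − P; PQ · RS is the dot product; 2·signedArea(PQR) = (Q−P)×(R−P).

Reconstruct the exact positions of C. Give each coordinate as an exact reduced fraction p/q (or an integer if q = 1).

C = (6, 21)

1. C_x = 6  [2·signedArea(CAD) = 176 ∩ CD · BA = 184]
2. C_y = 21  [2·signedArea(CAD) = 176 ∩ CD · BA = 184]
   → C = (6, 21)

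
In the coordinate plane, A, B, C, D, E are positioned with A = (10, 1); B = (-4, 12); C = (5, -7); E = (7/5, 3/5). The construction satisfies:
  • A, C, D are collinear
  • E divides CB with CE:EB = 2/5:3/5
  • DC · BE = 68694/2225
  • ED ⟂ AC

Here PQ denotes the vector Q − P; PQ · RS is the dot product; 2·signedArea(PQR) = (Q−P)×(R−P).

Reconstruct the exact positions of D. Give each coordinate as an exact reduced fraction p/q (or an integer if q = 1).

1. D_x = 659/89  [A, C, D are collinear ∩ ED ⟂ AC]
2. D_y = -1403/445  [A, C, D are collinear ∩ ED ⟂ AC]
   → D = (659/89, -1403/445)

D = (659/89, -1403/445)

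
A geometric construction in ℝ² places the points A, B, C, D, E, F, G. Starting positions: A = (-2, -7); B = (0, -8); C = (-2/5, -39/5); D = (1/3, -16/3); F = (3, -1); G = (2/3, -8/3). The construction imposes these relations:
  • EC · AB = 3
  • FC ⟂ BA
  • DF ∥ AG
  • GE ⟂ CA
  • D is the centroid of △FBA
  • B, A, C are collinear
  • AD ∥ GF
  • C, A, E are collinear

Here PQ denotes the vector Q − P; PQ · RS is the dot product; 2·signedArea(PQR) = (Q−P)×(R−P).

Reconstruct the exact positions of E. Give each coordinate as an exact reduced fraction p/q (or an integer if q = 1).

E = (-8/5, -36/5)

1. E_x = -8/5  [C, A, E are collinear ∩ GE ⟂ CA]
2. E_y = -36/5  [C, A, E are collinear ∩ GE ⟂ CA]
   → E = (-8/5, -36/5)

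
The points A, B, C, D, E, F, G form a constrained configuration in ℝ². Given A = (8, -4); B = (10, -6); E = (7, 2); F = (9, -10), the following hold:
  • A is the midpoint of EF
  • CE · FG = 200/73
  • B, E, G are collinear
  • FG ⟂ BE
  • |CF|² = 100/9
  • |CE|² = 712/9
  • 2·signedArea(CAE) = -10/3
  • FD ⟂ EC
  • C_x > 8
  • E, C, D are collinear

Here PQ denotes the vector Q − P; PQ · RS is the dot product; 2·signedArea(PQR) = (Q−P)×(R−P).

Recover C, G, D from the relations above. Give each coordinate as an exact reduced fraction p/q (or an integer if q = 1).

1. C_x = 9  [line -6·x + -1·y + 142/3 = 0 ∩ |CE|² = 712/9]
2. C_y = -20/3  [line -6·x + -1·y + 142/3 = 0 ∩ |CE|² = 712/9]
   → C = (9, -20/3)
3. G_x = 817/73  [B, E, G are collinear ∩ FG ⟂ BE]
4. G_y = -670/73  [B, E, G are collinear ∩ FG ⟂ BE]
   → G = (817/73, -670/73)
5. D_x = 866/89  [E, C, D are collinear ∩ FD ⟂ EC]
6. D_y = -875/89  [E, C, D are collinear ∩ FD ⟂ EC]
   → D = (866/89, -875/89)

C = (9, -20/3)
D = (866/89, -875/89)
G = (817/73, -670/73)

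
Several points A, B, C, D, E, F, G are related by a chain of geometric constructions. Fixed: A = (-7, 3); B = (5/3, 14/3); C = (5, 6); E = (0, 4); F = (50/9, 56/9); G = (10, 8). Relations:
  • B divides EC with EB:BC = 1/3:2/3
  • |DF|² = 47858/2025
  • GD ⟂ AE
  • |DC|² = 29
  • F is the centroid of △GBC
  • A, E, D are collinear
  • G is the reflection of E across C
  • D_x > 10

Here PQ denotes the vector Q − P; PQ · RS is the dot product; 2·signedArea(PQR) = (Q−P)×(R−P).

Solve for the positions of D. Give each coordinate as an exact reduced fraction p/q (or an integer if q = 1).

1. D_x = 259/25  [A, E, D are collinear ∩ GD ⟂ AE]
2. D_y = 137/25  [A, E, D are collinear ∩ GD ⟂ AE]
   → D = (259/25, 137/25)

D = (259/25, 137/25)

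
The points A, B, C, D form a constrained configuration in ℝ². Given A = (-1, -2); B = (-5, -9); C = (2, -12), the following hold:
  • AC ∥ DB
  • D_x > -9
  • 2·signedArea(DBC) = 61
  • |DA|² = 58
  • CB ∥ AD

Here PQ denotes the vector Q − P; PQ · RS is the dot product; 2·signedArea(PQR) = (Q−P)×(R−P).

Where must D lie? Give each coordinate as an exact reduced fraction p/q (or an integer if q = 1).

D = (-8, 1)

1. D_x = -8  [AC ∥ DB ∩ CB ∥ AD]
2. D_y = 1  [AC ∥ DB ∩ CB ∥ AD]
   → D = (-8, 1)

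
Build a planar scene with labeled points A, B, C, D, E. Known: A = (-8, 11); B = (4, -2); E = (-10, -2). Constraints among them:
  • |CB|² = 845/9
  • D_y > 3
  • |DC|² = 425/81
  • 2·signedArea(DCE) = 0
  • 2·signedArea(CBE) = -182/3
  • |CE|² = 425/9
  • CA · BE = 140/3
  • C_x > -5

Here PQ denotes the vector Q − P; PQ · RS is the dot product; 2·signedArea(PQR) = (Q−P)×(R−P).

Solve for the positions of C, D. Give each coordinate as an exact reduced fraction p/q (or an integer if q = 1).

C = (-14/3, 7/3)
D = (-26/9, 34/9)

1. C_x = -14/3  [CA · BE = 140/3 ∩ 2·signedArea(CBE) = -182/3]
2. C_y = 7/3  [CA · BE = 140/3 ∩ 2·signedArea(CBE) = -182/3]
   → C = (-14/3, 7/3)
3. D_x = -26/9  [line 13/3·x + -16/3·y + 98/3 = 0 ∩ |DC|² = 425/81]
4. D_y = 34/9  [line 13/3·x + -16/3·y + 98/3 = 0 ∩ |DC|² = 425/81]
   → D = (-26/9, 34/9)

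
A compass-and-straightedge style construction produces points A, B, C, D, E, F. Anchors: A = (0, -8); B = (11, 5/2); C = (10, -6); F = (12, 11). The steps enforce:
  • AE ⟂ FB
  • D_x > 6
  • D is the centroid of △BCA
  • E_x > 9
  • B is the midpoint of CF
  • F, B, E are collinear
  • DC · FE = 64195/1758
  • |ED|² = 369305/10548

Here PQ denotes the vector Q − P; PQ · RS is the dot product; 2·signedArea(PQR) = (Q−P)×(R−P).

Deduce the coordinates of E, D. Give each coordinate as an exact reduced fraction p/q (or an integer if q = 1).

1. E_x = 2822/293  [F, B, E are collinear ∩ AE ⟂ FB]
2. E_y = -2676/293  [F, B, E are collinear ∩ AE ⟂ FB]
   → E = (2822/293, -2676/293)
3. D_x = 7  [D is the centroid of △BCA]
4. D_y = -23/6  [D is the centroid of △BCA]
   → D = (7, -23/6)

D = (7, -23/6)
E = (2822/293, -2676/293)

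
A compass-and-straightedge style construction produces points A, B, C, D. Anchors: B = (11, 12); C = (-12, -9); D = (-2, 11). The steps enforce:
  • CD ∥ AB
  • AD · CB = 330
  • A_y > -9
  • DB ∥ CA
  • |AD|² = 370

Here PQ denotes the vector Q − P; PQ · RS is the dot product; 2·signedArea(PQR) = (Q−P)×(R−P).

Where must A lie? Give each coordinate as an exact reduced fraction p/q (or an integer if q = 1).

1. A_x = 1  [CD ∥ AB ∩ DB ∥ CA]
2. A_y = -8  [CD ∥ AB ∩ DB ∥ CA]
   → A = (1, -8)

A = (1, -8)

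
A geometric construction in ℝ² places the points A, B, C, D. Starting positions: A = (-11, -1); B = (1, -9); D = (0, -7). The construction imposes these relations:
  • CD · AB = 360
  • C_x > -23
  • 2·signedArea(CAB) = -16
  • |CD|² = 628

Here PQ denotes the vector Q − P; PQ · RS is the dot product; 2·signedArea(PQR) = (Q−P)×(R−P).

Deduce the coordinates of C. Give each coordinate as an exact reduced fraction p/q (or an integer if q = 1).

C = (-22, 5)

1. C_x = -22  [2·signedArea(CAB) = -16 ∩ CD · AB = 360]
2. C_y = 5  [2·signedArea(CAB) = -16 ∩ CD · AB = 360]
   → C = (-22, 5)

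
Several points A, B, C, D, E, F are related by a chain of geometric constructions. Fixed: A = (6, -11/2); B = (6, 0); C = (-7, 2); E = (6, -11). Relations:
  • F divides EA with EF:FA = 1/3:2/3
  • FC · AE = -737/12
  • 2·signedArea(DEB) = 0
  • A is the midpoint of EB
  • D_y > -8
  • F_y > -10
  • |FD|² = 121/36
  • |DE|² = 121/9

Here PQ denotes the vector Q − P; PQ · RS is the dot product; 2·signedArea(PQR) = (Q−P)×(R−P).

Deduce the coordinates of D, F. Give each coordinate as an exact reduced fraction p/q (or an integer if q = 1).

1. D_x = 6  [2·signedArea(DEB) = 0]
2. D_y = -22/3  [|DE|² = 121/9]
   → D = (6, -22/3)
3. F_x = 6  [F divides EA with EF:FA = 1/3:2/3]
4. F_y = -55/6  [F divides EA with EF:FA = 1/3:2/3]
   → F = (6, -55/6)

D = (6, -22/3)
F = (6, -55/6)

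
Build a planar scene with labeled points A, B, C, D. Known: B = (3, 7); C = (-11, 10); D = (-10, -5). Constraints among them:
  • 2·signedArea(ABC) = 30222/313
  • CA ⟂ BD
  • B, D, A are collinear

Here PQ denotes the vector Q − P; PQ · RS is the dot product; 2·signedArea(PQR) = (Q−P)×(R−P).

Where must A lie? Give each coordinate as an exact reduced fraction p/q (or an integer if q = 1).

A = (-959/313, 439/313)

1. A_x = -959/313  [B, D, A are collinear ∩ CA ⟂ BD]
2. A_y = 439/313  [B, D, A are collinear ∩ CA ⟂ BD]
   → A = (-959/313, 439/313)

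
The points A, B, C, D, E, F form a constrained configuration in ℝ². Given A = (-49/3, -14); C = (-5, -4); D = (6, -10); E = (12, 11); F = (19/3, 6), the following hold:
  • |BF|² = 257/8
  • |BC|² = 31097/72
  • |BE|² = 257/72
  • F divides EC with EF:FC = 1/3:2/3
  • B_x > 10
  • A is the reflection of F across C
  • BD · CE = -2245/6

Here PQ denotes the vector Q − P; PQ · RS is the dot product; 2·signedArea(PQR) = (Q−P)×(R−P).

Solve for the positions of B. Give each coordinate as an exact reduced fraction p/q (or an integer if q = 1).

B = (127/12, 39/4)

1. B_x = 127/12  [line -17·x + -15·y + 1957/6 = 0 ∩ |BC|² = 31097/72]
2. B_y = 39/4  [line -17·x + -15·y + 1957/6 = 0 ∩ |BC|² = 31097/72]
   → B = (127/12, 39/4)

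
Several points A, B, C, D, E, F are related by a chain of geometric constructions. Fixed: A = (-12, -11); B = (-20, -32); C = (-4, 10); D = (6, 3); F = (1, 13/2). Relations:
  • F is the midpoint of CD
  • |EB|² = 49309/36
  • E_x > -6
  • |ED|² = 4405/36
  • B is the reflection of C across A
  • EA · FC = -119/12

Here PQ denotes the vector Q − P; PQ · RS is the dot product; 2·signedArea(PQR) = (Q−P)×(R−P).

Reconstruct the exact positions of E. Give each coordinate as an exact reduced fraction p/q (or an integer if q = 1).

E = (-5, 11/6)

1. E_x = -5  [line 5·x + -7/2·y + 377/12 = 0 ∩ |EB|² = 49309/36]
2. E_y = 11/6  [line 5·x + -7/2·y + 377/12 = 0 ∩ |EB|² = 49309/36]
   → E = (-5, 11/6)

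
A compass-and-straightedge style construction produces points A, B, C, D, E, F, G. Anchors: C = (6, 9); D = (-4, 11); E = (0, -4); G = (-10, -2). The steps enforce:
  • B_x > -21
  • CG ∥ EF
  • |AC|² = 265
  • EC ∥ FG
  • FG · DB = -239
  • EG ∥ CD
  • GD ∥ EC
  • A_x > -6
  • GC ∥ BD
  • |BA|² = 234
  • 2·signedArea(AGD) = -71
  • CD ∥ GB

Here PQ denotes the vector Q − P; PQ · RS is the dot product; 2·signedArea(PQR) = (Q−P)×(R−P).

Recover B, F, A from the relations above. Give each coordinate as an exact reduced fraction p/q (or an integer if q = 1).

A = (-5, -3)
B = (-20, 0)
F = (-16, -15)

1. B_x = -20  [GC ∥ BD ∩ CD ∥ GB]
2. B_y = 0  [GC ∥ BD ∩ CD ∥ GB]
   → B = (-20, 0)
3. F_x = -16  [EC ∥ FG ∩ CG ∥ EF]
4. F_y = -15  [EC ∥ FG ∩ CG ∥ EF]
   → F = (-16, -15)
5. A_x = -5  [line -13·x + 6·y + -47 = 0 ∩ |BA|² = 234]
6. A_y = -3  [line -13·x + 6·y + -47 = 0 ∩ |BA|² = 234]
   → A = (-5, -3)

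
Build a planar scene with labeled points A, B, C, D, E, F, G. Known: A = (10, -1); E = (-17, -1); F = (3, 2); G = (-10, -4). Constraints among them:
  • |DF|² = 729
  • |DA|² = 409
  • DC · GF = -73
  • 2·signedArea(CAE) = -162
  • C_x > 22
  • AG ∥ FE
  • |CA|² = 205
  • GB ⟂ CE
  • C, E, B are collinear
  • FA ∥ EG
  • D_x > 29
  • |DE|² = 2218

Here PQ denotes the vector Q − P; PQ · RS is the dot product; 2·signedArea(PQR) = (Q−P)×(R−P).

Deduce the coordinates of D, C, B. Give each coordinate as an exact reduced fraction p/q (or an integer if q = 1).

B = (-4333/409, -16/409)
C = (23, 5)
D = (30, 2)

1. C_y = 5  [2·signedArea(CAE) = -162]
2. C_x = 23  [|CA|² = 205]
   → C = (23, 5)
3. B_x = -4333/409  [C, E, B are collinear ∩ GB ⟂ CE]
4. B_y = -16/409  [C, E, B are collinear ∩ GB ⟂ CE]
   → B = (-4333/409, -16/409)
5. D_x = 30  [line -13·x + -6·y + 402 = 0 ∩ |DE|² = 2218]
6. D_y = 2  [line -13·x + -6·y + 402 = 0 ∩ |DE|² = 2218]
   → D = (30, 2)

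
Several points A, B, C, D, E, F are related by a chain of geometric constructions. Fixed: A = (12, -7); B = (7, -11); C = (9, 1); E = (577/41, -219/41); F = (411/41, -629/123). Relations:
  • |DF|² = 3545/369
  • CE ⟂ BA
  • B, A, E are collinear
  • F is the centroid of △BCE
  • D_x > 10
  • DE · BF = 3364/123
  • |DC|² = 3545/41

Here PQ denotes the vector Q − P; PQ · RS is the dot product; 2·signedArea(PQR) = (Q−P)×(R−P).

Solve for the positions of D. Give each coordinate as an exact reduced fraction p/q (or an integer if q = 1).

1. D_x = 432/41  [line -124/41·x + -724/123·y + -1996/123 = 0 ∩ |DC|² = 3545/41]
2. D_y = -335/41  [line -124/41·x + -724/123·y + -1996/123 = 0 ∩ |DC|² = 3545/41]
   → D = (432/41, -335/41)

D = (432/41, -335/41)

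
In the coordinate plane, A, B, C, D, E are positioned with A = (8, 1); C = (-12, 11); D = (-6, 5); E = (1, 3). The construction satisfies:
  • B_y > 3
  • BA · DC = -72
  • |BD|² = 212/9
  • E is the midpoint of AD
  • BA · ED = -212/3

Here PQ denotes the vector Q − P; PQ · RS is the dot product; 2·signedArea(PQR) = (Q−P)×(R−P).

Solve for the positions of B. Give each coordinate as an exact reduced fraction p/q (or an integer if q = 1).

B = (-4/3, 11/3)

1. B_x = -4/3  [BA · ED = -212/3 ∩ BA · DC = -72]
2. B_y = 11/3  [BA · ED = -212/3 ∩ BA · DC = -72]
   → B = (-4/3, 11/3)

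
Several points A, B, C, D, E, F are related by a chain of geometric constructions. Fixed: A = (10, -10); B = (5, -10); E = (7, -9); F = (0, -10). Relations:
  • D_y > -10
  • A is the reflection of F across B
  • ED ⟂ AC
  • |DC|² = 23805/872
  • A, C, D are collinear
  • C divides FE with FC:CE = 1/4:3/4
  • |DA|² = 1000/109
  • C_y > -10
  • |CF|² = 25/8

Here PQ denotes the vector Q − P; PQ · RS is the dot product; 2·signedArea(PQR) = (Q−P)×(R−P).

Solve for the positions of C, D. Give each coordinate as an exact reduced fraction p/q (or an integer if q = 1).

C = (7/4, -39/4)
D = (760/109, -1080/109)

1. C_x = 7/4  [C divides FE with FC:CE = 1/4:3/4]
2. C_y = -39/4  [C divides FE with FC:CE = 1/4:3/4]
   → C = (7/4, -39/4)
3. D_x = 760/109  [A, C, D are collinear ∩ ED ⟂ AC]
4. D_y = -1080/109  [A, C, D are collinear ∩ ED ⟂ AC]
   → D = (760/109, -1080/109)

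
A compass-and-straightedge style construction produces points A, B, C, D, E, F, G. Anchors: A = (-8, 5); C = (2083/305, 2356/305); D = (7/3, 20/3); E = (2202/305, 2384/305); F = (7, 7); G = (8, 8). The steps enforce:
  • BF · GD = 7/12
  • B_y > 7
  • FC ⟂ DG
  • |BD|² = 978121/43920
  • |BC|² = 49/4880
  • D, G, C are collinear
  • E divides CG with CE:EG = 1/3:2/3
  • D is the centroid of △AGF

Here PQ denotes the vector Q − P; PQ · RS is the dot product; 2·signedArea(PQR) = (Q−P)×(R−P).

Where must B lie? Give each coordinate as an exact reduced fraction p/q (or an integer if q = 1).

B = (8451/1220, 2363/305)

1. B_x = 8451/1220  [line 17/3·x + 4/3·y + -595/12 = 0 ∩ |BD|² = 978121/43920]
2. B_y = 2363/305  [line 17/3·x + 4/3·y + -595/12 = 0 ∩ |BD|² = 978121/43920]
   → B = (8451/1220, 2363/305)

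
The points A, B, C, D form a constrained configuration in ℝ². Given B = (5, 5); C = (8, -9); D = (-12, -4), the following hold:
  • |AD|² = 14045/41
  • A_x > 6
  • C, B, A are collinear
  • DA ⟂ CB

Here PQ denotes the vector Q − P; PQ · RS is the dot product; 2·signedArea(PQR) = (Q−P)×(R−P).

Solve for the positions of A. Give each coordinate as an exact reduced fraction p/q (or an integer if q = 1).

A = (250/41, -5/41)

1. A_x = 250/41  [C, B, A are collinear ∩ DA ⟂ CB]
2. A_y = -5/41  [C, B, A are collinear ∩ DA ⟂ CB]
   → A = (250/41, -5/41)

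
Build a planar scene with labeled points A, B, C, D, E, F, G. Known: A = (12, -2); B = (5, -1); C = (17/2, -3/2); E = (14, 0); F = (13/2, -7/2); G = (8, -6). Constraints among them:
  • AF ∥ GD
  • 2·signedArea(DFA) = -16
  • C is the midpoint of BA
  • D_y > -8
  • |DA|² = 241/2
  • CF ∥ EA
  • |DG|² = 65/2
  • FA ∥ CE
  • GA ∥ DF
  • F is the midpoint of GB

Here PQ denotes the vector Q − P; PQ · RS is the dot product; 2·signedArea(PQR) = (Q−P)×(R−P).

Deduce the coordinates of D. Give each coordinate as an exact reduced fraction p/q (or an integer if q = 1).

D = (5/2, -15/2)

1. D_x = 5/2  [GA ∥ DF ∩ AF ∥ GD]
2. D_y = -15/2  [GA ∥ DF ∩ AF ∥ GD]
   → D = (5/2, -15/2)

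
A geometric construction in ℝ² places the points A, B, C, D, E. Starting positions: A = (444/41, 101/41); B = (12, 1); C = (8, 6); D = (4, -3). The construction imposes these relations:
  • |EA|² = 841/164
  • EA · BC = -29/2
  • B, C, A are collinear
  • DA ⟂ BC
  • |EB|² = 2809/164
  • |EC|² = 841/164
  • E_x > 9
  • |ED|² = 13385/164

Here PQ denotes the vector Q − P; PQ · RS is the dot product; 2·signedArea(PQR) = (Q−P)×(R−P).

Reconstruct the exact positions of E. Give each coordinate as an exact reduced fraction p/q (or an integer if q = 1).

1. E_x = 386/41  [line 4·x + -5·y + -33/2 = 0 ∩ |EB|² = 2809/164]
2. E_y = 347/82  [line 4·x + -5·y + -33/2 = 0 ∩ |EB|² = 2809/164]
   → E = (386/41, 347/82)

E = (386/41, 347/82)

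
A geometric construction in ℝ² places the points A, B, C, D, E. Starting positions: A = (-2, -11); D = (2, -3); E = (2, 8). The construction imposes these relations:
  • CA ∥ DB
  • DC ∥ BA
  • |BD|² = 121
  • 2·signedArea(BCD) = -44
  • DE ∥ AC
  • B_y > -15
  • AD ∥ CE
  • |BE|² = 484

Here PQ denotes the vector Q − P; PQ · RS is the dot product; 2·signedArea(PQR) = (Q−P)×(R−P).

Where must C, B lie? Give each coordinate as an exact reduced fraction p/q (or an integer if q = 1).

B = (2, -14)
C = (-2, 0)

1. C_x = -2  [AD ∥ CE ∩ DE ∥ AC]
2. C_y = 0  [AD ∥ CE ∩ DE ∥ AC]
   → C = (-2, 0)
3. B_x = 2  [DC ∥ BA ∩ CA ∥ DB]
4. B_y = -14  [DC ∥ BA ∩ CA ∥ DB]
   → B = (2, -14)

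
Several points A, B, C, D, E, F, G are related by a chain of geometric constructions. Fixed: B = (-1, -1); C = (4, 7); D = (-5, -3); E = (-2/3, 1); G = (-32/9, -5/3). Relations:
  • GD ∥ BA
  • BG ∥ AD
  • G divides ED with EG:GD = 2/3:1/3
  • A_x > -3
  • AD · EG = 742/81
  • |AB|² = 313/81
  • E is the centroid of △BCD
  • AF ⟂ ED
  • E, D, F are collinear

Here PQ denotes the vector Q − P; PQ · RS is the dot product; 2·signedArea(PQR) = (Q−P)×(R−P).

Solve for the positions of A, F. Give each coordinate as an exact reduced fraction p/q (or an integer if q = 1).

A = (-22/9, -7/3)
F = (-9262/2817, -1333/939)

1. A_x = -22/9  [BG ∥ AD ∩ GD ∥ BA]
2. A_y = -7/3  [BG ∥ AD ∩ GD ∥ BA]
   → A = (-22/9, -7/3)
3. F_x = -9262/2817  [E, D, F are collinear ∩ AF ⟂ ED]
4. F_y = -1333/939  [E, D, F are collinear ∩ AF ⟂ ED]
   → F = (-9262/2817, -1333/939)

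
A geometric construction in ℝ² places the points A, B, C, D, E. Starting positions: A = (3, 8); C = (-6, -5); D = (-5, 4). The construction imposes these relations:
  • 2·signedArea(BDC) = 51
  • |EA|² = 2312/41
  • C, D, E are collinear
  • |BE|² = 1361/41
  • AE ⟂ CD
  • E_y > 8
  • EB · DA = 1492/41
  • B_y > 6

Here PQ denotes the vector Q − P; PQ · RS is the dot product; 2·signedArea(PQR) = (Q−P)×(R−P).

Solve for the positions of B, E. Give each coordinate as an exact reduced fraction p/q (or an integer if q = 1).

1. E_x = -183/41  [C, D, E are collinear ∩ AE ⟂ CD]
2. E_y = 362/41  [C, D, E are collinear ∩ AE ⟂ CD]
   → E = (-183/41, 362/41)
3. B_x = 1  [2·signedArea(BDC) = 51 ∩ EB · DA = 1492/41]
4. B_y = 7  [2·signedArea(BDC) = 51 ∩ EB · DA = 1492/41]
   → B = (1, 7)

B = (1, 7)
E = (-183/41, 362/41)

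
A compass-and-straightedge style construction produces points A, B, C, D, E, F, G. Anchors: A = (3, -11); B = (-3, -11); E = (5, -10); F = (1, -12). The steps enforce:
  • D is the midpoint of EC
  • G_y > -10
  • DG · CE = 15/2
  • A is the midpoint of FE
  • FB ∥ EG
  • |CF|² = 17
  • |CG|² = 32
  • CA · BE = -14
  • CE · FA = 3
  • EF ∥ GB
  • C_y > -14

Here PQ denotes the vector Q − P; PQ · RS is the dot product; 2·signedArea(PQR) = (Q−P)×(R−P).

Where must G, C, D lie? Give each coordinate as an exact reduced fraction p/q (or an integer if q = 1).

1. G_x = 1  [EF ∥ GB ∩ FB ∥ EG]
2. G_y = -9  [EF ∥ GB ∩ FB ∥ EG]
   → G = (1, -9)
3. C_x = 5  [CA · BE = -14 ∩ CE · FA = 3]
4. C_y = -13  [CA · BE = -14 ∩ CE · FA = 3]
   → C = (5, -13)
5. D_x = 5  [D is the midpoint of EC]
6. D_y = -23/2  [D is the midpoint of EC]
   → D = (5, -23/2)

C = (5, -13)
D = (5, -23/2)
G = (1, -9)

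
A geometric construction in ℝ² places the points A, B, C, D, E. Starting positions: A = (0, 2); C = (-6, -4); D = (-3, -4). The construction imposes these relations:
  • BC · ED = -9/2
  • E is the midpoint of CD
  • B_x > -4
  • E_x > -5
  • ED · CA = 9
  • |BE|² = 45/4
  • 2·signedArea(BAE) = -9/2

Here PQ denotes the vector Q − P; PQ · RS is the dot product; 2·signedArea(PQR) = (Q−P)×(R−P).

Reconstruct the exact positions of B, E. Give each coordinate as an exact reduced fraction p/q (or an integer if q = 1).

B = (-3, -1)
E = (-9/2, -4)

1. E_x = -9/2  [E is the midpoint of CD]
2. E_y = -4  [E is the midpoint of CD]
   → E = (-9/2, -4)
3. B_x = -3  [2·signedArea(BAE) = -9/2 ∩ BC · ED = -9/2]
4. B_y = -1  [2·signedArea(BAE) = -9/2 ∩ BC · ED = -9/2]
   → B = (-3, -1)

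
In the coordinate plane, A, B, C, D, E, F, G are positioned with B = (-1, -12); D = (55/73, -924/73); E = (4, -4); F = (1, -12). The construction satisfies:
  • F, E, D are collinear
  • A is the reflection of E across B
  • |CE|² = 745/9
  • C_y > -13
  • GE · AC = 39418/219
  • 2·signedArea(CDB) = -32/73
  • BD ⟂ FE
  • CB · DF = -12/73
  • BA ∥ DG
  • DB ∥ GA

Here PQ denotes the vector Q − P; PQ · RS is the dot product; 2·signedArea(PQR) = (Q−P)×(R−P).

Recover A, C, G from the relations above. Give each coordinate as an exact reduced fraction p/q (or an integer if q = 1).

A = (-6, -20)
C = (-1/3, -12)
G = (-310/73, -1508/73)

1. A_x = -6  [A is the reflection of E across B]
2. A_y = -20  [A is the reflection of E across B]
   → A = (-6, -20)
3. G_x = -310/73  [DB ∥ GA ∩ BA ∥ DG]
4. G_y = -1508/73  [DB ∥ GA ∩ BA ∥ DG]
   → G = (-310/73, -1508/73)
5. C_x = -1/3  [CB · DF = -12/73 ∩ GE · AC = 39418/219]
6. C_y = -12  [CB · DF = -12/73 ∩ GE · AC = 39418/219]
   → C = (-1/3, -12)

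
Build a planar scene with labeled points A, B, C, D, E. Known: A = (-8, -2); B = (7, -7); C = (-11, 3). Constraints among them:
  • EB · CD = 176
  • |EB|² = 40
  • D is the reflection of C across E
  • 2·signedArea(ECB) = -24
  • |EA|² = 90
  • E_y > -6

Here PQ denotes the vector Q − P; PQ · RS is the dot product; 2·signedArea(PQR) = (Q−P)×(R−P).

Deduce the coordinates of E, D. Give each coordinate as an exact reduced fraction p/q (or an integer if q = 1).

D = (13, -13)
E = (1, -5)

1. E_x = 1  [line 10·x + 18·y + 80 = 0 ∩ |EB|² = 40]
2. E_y = -5  [line 10·x + 18·y + 80 = 0 ∩ |EB|² = 40]
   → E = (1, -5)
3. D_x = 13  [D is the reflection of C across E]
4. D_y = -13  [D is the reflection of C across E]
   → D = (13, -13)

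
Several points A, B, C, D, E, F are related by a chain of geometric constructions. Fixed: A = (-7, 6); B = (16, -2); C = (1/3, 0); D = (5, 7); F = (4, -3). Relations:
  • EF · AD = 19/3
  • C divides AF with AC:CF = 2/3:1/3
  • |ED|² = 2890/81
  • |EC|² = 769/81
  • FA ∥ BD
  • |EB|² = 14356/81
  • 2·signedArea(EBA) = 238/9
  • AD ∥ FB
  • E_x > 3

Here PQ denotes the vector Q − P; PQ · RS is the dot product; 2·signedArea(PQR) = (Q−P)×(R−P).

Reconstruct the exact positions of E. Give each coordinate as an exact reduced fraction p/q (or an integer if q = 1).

E = (28/9, 4/3)

1. E_x = 28/9  [EF · AD = 19/3 ∩ 2·signedArea(EBA) = 238/9]
2. E_y = 4/3  [EF · AD = 19/3 ∩ 2·signedArea(EBA) = 238/9]
   → E = (28/9, 4/3)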